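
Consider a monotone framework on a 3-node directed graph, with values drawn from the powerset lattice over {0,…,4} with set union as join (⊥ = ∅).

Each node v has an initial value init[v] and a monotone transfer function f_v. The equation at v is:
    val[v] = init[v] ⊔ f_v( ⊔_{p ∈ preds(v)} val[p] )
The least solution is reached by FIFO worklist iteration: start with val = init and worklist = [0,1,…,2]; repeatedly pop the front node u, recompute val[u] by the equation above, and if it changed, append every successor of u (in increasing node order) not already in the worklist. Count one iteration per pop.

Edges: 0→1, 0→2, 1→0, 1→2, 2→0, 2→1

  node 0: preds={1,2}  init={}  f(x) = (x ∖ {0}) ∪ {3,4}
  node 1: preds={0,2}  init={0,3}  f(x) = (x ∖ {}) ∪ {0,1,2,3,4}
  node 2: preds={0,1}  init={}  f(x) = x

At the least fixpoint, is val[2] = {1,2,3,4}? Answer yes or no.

no

Trace (6 dequeues):
  [1] u=0 | in {0,3} | out {3,4} | prev {} | push {}
  [2] u=1 | in {3,4} | out {0,1,2,3,4} | prev {0,3} | push {0}
  [3] u=2 | in {0,1,2,3,4} | out {0,1,2,3,4} | prev {} | push {1}
  [4] u=0 | in {0,1,2,3,4} | out {1,2,3,4} | prev {3,4} | push {2}
  [5] u=1 | in {0,1,2,3,4} | out {0,1,2,3,4} | ==
  [6] u=2 | in {0,1,2,3,4} | out {0,1,2,3,4} | ==

Converged values:
  [0] {1,2,3,4}
  [1] {0,1,2,3,4}
  [2] {0,1,2,3,4}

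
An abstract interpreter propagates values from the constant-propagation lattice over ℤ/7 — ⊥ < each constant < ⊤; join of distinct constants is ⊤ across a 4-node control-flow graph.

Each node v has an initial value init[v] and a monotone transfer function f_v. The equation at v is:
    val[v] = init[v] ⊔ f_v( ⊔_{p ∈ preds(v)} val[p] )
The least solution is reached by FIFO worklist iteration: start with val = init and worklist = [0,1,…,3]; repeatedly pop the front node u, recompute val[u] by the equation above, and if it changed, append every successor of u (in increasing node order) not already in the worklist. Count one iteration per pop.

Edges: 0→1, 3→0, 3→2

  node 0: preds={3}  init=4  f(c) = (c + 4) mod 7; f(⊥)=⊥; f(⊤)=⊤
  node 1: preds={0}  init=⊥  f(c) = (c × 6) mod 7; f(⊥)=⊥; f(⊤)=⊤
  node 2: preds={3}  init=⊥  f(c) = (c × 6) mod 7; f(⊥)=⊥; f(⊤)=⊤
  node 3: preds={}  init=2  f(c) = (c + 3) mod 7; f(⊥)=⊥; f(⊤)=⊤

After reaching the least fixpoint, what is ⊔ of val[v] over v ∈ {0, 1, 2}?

⊤

Worklist (4 pops):
  #1 pop 0: in=2 → ⊤ (was 4); enqueue []
  #2 pop 1: in=⊤ → ⊤ (was ⊥); enqueue []
  #3 pop 2: in=2 → 5 (was ⊥); enqueue []
  #4 pop 3: in=⊥ → 2 (no change)

Fixpoint:
  val[0] = ⊤
  val[1] = ⊤
  val[2] = 5
  val[3] = 2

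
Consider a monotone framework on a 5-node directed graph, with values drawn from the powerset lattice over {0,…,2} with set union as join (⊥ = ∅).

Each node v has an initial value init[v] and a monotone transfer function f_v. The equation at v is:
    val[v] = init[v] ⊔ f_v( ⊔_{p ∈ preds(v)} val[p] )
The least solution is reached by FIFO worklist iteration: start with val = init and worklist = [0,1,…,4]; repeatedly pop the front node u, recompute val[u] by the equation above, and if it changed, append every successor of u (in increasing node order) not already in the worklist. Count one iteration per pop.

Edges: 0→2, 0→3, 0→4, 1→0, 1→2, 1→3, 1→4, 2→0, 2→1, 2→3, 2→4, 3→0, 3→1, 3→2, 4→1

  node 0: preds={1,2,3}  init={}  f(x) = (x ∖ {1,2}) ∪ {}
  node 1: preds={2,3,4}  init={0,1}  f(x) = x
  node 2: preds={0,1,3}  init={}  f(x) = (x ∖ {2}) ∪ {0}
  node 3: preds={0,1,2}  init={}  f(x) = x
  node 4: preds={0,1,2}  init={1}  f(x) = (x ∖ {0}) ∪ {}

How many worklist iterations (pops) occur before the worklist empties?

Iteration log — 8 steps:
  step 1. node 0  ⊔preds={0,1}  new={0}  old={}  +wl: 
  step 2. node 1  ⊔preds={1}  new={0,1}  stable
  step 3. node 2  ⊔preds={0,1}  new={0,1}  old={}  +wl: 0,1
  step 4. node 3  ⊔preds={0,1}  new={0,1}  old={}  +wl: 2
  step 5. node 4  ⊔preds={0,1}  new={1}  stable
  step 6. node 0  ⊔preds={0,1}  new={0}  stable
  step 7. node 1  ⊔preds={0,1}  new={0,1}  stable
  step 8. node 2  ⊔preds={0,1}  new={0,1}  stable

Least fixpoint reached:
  node 0: {0}
  node 1: {0,1}
  node 2: {0,1}
  node 3: {0,1}
  node 4: {1}

8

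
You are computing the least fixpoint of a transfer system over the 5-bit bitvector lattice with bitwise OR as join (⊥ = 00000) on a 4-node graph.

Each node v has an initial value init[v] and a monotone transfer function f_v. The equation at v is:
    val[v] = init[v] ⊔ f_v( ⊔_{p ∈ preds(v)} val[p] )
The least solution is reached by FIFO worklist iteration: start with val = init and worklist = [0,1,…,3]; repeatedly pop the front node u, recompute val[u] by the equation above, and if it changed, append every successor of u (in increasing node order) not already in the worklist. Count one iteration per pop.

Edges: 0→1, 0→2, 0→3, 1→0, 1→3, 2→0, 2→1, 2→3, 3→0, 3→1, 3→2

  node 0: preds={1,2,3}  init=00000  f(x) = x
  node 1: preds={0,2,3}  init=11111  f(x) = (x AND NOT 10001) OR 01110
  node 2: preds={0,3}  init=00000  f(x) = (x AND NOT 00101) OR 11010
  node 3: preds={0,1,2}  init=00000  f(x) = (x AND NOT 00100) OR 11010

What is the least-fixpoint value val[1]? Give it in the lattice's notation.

11111

Trace (7 dequeues):
  [1] u=0 | in 11111 | out 11111 | prev 00000 | push {}
  [2] u=1 | in 11111 | out 11111 | ==
  [3] u=2 | in 11111 | out 11010 | prev 00000 | push {0,1}
  [4] u=3 | in 11111 | out 11011 | prev 00000 | push {2}
  [5] u=0 | in 11111 | out 11111 | ==
  [6] u=1 | in 11111 | out 11111 | ==
  [7] u=2 | in 11111 | out 11010 | ==

Converged values:
  [0] 11111
  [1] 11111
  [2] 11010
  [3] 11011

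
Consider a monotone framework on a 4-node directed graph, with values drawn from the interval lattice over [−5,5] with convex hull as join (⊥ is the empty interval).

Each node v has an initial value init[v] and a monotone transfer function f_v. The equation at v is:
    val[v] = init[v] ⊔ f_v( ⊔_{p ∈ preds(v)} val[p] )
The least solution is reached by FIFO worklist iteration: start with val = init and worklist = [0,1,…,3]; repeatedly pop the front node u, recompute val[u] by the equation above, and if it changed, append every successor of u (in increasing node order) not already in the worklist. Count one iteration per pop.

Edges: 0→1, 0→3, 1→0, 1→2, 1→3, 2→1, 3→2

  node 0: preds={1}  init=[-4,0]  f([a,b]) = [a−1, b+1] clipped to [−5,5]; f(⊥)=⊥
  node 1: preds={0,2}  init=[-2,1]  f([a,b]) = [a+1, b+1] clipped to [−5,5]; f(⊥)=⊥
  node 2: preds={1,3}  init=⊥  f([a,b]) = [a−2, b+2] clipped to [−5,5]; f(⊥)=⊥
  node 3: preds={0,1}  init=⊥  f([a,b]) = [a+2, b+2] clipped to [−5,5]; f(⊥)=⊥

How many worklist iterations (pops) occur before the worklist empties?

12

Trace (12 dequeues):
  [1] u=0 | in [-2,1] | out [-4,2] | prev [-4,0] | push {}
  [2] u=1 | in [-4,2] | out [-3,3] | prev [-2,1] | push {0}
  [3] u=2 | in [-3,3] | out [-5,5] | prev ⊥ | push {1}
  [4] u=3 | in [-4,3] | out [-2,5] | prev ⊥ | push {2}
  [5] u=0 | in [-3,3] | out [-4,4] | prev [-4,2] | push {3}
  [6] u=1 | in [-5,5] | out [-4,5] | prev [-3,3] | push {0}
  [7] u=2 | in [-4,5] | out [-5,5] | ==
  [8] u=3 | in [-4,5] | out [-2,5] | ==
  [9] u=0 | in [-4,5] | out [-5,5] | prev [-4,4] | push {1,3}
  [10] u=1 | in [-5,5] | out [-4,5] | ==
  [11] u=3 | in [-5,5] | out [-3,5] | prev [-2,5] | push {2}
  [12] u=2 | in [-4,5] | out [-5,5] | ==

Converged values:
  [0] [-5,5]
  [1] [-4,5]
  [2] [-5,5]
  [3] [-3,5]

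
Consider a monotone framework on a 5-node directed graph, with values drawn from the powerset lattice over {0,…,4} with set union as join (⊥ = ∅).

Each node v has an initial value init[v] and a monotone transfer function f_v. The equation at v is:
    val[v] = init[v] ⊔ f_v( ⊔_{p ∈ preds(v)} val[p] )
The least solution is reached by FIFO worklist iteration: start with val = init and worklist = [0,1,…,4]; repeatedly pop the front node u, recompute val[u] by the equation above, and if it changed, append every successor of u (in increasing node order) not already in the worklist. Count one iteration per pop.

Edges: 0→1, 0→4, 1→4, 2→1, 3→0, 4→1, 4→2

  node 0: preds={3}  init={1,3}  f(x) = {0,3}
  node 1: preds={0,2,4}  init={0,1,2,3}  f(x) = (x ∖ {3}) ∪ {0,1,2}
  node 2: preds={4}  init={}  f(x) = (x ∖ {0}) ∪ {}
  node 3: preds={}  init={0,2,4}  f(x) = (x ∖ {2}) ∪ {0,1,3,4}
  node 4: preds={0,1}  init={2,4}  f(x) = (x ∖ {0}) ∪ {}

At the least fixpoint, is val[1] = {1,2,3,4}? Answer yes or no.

no

Trace (9 dequeues):
  [1] u=0 | in {0,2,4} | out {0,1,3} | prev {1,3} | push {}
  [2] u=1 | in {0,1,2,3,4} | out {0,1,2,3,4} | prev {0,1,2,3} | push {}
  [3] u=2 | in {2,4} | out {2,4} | prev {} | push {1}
  [4] u=3 | in {} | out {0,1,2,3,4} | prev {0,2,4} | push {0}
  [5] u=4 | in {0,1,2,3,4} | out {1,2,3,4} | prev {2,4} | push {2}
  [6] u=1 | in {0,1,2,3,4} | out {0,1,2,3,4} | ==
  [7] u=0 | in {0,1,2,3,4} | out {0,1,3} | ==
  [8] u=2 | in {1,2,3,4} | out {1,2,3,4} | prev {2,4} | push {1}
  [9] u=1 | in {0,1,2,3,4} | out {0,1,2,3,4} | ==

Converged values:
  [0] {0,1,3}
  [1] {0,1,2,3,4}
  [2] {1,2,3,4}
  [3] {0,1,2,3,4}
  [4] {1,2,3,4}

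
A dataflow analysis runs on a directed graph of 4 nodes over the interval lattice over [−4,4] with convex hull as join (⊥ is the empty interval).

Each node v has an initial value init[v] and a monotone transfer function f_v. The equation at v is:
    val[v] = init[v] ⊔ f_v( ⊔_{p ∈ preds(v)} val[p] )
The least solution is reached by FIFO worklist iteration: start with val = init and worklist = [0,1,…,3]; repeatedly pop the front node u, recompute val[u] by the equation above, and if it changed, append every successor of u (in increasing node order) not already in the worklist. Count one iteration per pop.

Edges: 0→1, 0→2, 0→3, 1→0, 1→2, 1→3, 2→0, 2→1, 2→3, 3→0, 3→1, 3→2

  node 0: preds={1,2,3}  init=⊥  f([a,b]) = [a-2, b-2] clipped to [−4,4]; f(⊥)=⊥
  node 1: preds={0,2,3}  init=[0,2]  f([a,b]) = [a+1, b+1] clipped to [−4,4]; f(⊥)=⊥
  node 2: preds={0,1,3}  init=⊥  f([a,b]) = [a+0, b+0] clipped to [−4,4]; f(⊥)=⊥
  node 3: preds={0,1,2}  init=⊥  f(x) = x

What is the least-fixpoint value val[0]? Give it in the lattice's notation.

Trace (16 dequeues):
  [1] u=0 | in [0,2] | out [-2,0] | prev ⊥ | push {}
  [2] u=1 | in [-2,0] | out [-1,2] | prev [0,2] | push {0}
  [3] u=2 | in [-2,2] | out [-2,2] | prev ⊥ | push {1}
  [4] u=3 | in [-2,2] | out [-2,2] | prev ⊥ | push {2}
  [5] u=0 | in [-2,2] | out [-4,0] | prev [-2,0] | push {3}
  [6] u=1 | in [-4,2] | out [-3,3] | prev [-1,2] | push {0}
  [7] u=2 | in [-4,3] | out [-4,3] | prev [-2,2] | push {1}
  [8] u=3 | in [-4,3] | out [-4,3] | prev [-2,2] | push {2}
  [9] u=0 | in [-4,3] | out [-4,1] | prev [-4,0] | push {3}
  [10] u=1 | in [-4,3] | out [-3,4] | prev [-3,3] | push {0}
  [11] u=2 | in [-4,4] | out [-4,4] | prev [-4,3] | push {1}
  [12] u=3 | in [-4,4] | out [-4,4] | prev [-4,3] | push {2}
  [13] u=0 | in [-4,4] | out [-4,2] | prev [-4,1] | push {3}
  [14] u=1 | in [-4,4] | out [-3,4] | ==
  [15] u=2 | in [-4,4] | out [-4,4] | ==
  [16] u=3 | in [-4,4] | out [-4,4] | ==

Converged values:
  [0] [-4,2]
  [1] [-3,4]
  [2] [-4,4]
  [3] [-4,4]

[-4,2]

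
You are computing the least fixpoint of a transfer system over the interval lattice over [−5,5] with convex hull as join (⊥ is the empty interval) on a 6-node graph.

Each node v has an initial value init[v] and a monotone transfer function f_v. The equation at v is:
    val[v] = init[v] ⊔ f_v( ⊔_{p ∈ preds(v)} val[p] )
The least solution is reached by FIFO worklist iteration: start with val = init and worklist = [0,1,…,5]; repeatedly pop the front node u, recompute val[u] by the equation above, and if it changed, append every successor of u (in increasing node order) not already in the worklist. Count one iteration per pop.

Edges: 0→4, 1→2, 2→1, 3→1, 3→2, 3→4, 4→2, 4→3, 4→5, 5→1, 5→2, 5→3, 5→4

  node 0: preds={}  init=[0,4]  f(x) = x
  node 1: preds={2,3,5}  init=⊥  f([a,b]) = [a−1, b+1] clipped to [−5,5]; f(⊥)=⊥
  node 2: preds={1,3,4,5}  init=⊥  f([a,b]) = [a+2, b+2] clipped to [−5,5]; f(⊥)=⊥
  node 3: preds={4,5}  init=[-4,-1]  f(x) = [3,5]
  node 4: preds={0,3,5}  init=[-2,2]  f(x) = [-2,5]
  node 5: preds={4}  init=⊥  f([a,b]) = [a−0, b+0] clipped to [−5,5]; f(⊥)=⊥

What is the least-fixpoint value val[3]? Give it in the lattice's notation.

[-4,5]

Iteration log — 11 steps:
  step 1. node 0  ⊔preds=⊥  new=[0,4]  stable
  step 2. node 1  ⊔preds=[-4,-1]  new=[-5,0]  old=⊥  +wl: 
  step 3. node 2  ⊔preds=[-5,2]  new=[-3,4]  old=⊥  +wl: 1
  step 4. node 3  ⊔preds=[-2,2]  new=[-4,5]  old=[-4,-1]  +wl: 2
  step 5. node 4  ⊔preds=[-4,5]  new=[-2,5]  old=[-2,2]  +wl: 3
  step 6. node 5  ⊔preds=[-2,5]  new=[-2,5]  old=⊥  +wl: 4
  step 7. node 1  ⊔preds=[-4,5]  new=[-5,5]  old=[-5,0]  +wl: 
  step 8. node 2  ⊔preds=[-5,5]  new=[-3,5]  old=[-3,4]  +wl: 1
  step 9. node 3  ⊔preds=[-2,5]  new=[-4,5]  stable
  step 10. node 4  ⊔preds=[-4,5]  new=[-2,5]  stable
  step 11. node 1  ⊔preds=[-4,5]  new=[-5,5]  stable

Least fixpoint reached:
  node 0: [0,4]
  node 1: [-5,5]
  node 2: [-3,5]
  node 3: [-4,5]
  node 4: [-2,5]
  node 5: [-2,5]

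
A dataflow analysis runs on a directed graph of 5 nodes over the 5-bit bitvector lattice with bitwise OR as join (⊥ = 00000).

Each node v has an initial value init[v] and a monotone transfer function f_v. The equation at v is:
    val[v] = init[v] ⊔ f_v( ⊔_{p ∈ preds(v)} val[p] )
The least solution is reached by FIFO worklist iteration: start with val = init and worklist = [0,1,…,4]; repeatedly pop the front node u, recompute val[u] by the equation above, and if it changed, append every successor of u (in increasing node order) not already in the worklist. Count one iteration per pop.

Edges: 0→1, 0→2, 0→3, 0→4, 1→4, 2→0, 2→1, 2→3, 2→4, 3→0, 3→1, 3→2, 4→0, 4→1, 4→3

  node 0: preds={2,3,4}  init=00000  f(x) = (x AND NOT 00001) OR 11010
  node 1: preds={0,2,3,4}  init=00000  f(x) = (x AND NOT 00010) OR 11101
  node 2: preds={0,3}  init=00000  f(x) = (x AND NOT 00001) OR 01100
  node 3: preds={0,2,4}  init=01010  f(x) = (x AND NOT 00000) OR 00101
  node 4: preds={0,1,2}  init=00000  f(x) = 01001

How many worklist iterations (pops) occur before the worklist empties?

Trace (10 dequeues):
  [1] u=0 | in 01010 | out 11010 | prev 00000 | push {}
  [2] u=1 | in 11010 | out 11101 | prev 00000 | push {}
  [3] u=2 | in 11010 | out 11110 | prev 00000 | push {0,1}
  [4] u=3 | in 11110 | out 11111 | prev 01010 | push {2}
  [5] u=4 | in 11111 | out 01001 | prev 00000 | push {3}
  [6] u=0 | in 11111 | out 11110 | prev 11010 | push {4}
  [7] u=1 | in 11111 | out 11101 | ==
  [8] u=2 | in 11111 | out 11110 | ==
  [9] u=3 | in 11111 | out 11111 | ==
  [10] u=4 | in 11111 | out 01001 | ==

Converged values:
  [0] 11110
  [1] 11101
  [2] 11110
  [3] 11111
  [4] 01001

10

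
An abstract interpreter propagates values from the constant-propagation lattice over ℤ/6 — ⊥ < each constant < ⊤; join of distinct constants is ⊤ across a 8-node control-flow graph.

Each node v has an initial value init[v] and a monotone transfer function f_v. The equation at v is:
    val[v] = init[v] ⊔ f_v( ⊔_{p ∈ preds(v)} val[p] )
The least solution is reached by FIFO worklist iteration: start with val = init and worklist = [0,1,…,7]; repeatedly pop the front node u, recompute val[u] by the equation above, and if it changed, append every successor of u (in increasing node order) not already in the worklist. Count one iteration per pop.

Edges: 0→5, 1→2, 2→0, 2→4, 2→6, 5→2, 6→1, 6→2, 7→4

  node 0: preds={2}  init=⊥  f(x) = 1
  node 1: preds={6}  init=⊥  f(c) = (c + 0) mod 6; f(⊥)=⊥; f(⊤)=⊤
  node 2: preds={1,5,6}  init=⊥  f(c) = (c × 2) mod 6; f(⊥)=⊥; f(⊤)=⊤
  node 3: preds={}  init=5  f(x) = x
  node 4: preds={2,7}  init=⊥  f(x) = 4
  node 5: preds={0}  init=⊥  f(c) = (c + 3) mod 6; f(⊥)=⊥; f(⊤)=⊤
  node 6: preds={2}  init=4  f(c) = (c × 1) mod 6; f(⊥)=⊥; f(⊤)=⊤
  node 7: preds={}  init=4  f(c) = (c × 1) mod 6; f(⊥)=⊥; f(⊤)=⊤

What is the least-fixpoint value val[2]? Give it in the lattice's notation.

⊤

Iteration log — 15 steps:
  step 1. node 0  ⊔preds=⊥  new=1  old=⊥  +wl: 
  step 2. node 1  ⊔preds=4  new=4  old=⊥  +wl: 
  step 3. node 2  ⊔preds=4  new=2  old=⊥  +wl: 0
  step 4. node 3  ⊔preds=⊥  new=5  stable
  step 5. node 4  ⊔preds=⊤  new=4  old=⊥  +wl: 
  step 6. node 5  ⊔preds=1  new=4  old=⊥  +wl: 2
  step 7. node 6  ⊔preds=2  new=⊤  old=4  +wl: 1
  step 8. node 7  ⊔preds=⊥  new=4  stable
  step 9. node 0  ⊔preds=2  new=1  stable
  step 10. node 2  ⊔preds=⊤  new=⊤  old=2  +wl: 0,4,6
  step 11. node 1  ⊔preds=⊤  new=⊤  old=4  +wl: 2
  step 12. node 0  ⊔preds=⊤  new=1  stable
  step 13. node 4  ⊔preds=⊤  new=4  stable
  step 14. node 6  ⊔preds=⊤  new=⊤  stable
  step 15. node 2  ⊔preds=⊤  new=⊤  stable

Least fixpoint reached:
  node 0: 1
  node 1: ⊤
  node 2: ⊤
  node 3: 5
  node 4: 4
  node 5: 4
  node 6: ⊤
  node 7: 4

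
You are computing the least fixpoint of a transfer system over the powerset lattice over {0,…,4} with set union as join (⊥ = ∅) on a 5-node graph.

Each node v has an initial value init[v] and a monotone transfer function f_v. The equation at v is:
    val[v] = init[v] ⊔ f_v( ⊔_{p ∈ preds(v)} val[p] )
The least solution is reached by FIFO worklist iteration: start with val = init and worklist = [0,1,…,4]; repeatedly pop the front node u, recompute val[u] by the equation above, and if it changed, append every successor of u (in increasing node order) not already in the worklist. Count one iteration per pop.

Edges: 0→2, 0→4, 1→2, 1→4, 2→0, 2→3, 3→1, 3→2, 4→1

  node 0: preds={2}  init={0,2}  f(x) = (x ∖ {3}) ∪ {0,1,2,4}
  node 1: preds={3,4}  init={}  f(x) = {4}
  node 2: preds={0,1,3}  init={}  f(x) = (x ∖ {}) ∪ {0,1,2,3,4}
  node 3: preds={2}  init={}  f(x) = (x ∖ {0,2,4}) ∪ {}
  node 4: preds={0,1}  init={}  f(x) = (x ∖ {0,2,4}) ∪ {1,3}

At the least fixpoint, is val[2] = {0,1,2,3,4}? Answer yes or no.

Iteration log — 8 steps:
  step 1. node 0  ⊔preds={}  new={0,1,2,4}  old={0,2}  +wl: 
  step 2. node 1  ⊔preds={}  new={4}  old={}  +wl: 
  step 3. node 2  ⊔preds={0,1,2,4}  new={0,1,2,3,4}  old={}  +wl: 0
  step 4. node 3  ⊔preds={0,1,2,3,4}  new={1,3}  old={}  +wl: 1,2
  step 5. node 4  ⊔preds={0,1,2,4}  new={1,3}  old={}  +wl: 
  step 6. node 0  ⊔preds={0,1,2,3,4}  new={0,1,2,4}  stable
  step 7. node 1  ⊔preds={1,3}  new={4}  stable
  step 8. node 2  ⊔preds={0,1,2,3,4}  new={0,1,2,3,4}  stable

Least fixpoint reached:
  node 0: {0,1,2,4}
  node 1: {4}
  node 2: {0,1,2,3,4}
  node 3: {1,3}
  node 4: {1,3}

yes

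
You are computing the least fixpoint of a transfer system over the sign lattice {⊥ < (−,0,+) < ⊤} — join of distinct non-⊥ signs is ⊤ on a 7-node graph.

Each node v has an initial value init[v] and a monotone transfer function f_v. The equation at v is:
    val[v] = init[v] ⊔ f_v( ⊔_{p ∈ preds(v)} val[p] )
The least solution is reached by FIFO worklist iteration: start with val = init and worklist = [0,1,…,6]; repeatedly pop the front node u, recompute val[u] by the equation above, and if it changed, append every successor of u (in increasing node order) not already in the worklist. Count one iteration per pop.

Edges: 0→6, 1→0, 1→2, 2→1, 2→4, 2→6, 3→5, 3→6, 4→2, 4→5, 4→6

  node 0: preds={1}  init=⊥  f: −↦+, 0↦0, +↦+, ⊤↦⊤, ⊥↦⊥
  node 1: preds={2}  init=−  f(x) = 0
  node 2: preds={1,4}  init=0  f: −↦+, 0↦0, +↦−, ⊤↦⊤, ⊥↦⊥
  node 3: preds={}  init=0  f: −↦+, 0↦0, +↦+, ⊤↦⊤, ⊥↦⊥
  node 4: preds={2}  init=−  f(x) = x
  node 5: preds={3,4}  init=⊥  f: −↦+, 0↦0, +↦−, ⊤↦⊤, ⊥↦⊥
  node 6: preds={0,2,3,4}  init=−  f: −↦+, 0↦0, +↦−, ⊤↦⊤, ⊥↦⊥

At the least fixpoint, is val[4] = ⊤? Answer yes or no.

Worklist (11 pops):
  #1 pop 0: in=− → + (was ⊥); enqueue []
  #2 pop 1: in=0 → ⊤ (was −); enqueue [0]
  #3 pop 2: in=⊤ → ⊤ (was 0); enqueue [1]
  #4 pop 3: in=⊥ → 0 (no change)
  #5 pop 4: in=⊤ → ⊤ (was −); enqueue [2]
  #6 pop 5: in=⊤ → ⊤ (was ⊥); enqueue []
  #7 pop 6: in=⊤ → ⊤ (was −); enqueue []
  #8 pop 0: in=⊤ → ⊤ (was +); enqueue [6]
  #9 pop 1: in=⊤ → ⊤ (no change)
  #10 pop 2: in=⊤ → ⊤ (no change)
  #11 pop 6: in=⊤ → ⊤ (no change)

Fixpoint:
  val[0] = ⊤
  val[1] = ⊤
  val[2] = ⊤
  val[3] = 0
  val[4] = ⊤
  val[5] = ⊤
  val[6] = ⊤

yes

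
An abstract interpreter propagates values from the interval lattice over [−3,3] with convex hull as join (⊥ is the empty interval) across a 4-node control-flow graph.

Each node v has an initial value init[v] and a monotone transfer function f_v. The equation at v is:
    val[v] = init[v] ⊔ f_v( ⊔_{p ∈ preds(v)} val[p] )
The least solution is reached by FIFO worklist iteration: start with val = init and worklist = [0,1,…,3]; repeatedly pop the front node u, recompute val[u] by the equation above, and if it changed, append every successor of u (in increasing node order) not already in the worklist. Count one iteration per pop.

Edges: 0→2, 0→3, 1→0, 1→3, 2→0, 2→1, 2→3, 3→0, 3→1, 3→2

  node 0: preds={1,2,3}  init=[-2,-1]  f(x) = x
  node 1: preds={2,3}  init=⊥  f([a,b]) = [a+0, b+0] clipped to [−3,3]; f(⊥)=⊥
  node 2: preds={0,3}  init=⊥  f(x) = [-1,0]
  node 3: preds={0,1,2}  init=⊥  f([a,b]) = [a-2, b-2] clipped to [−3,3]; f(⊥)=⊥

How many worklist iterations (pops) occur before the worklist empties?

9

Worklist (9 pops):
  #1 pop 0: in=⊥ → [-2,-1] (no change)
  #2 pop 1: in=⊥ → ⊥ (no change)
  #3 pop 2: in=[-2,-1] → [-1,0] (was ⊥); enqueue [0,1]
  #4 pop 3: in=[-2,0] → [-3,-2] (was ⊥); enqueue [2]
  #5 pop 0: in=[-3,0] → [-3,0] (was [-2,-1]); enqueue [3]
  #6 pop 1: in=[-3,0] → [-3,0] (was ⊥); enqueue [0]
  #7 pop 2: in=[-3,0] → [-1,0] (no change)
  #8 pop 3: in=[-3,0] → [-3,-2] (no change)
  #9 pop 0: in=[-3,0] → [-3,0] (no change)

Fixpoint:
  val[0] = [-3,0]
  val[1] = [-3,0]
  val[2] = [-1,0]
  val[3] = [-3,-2]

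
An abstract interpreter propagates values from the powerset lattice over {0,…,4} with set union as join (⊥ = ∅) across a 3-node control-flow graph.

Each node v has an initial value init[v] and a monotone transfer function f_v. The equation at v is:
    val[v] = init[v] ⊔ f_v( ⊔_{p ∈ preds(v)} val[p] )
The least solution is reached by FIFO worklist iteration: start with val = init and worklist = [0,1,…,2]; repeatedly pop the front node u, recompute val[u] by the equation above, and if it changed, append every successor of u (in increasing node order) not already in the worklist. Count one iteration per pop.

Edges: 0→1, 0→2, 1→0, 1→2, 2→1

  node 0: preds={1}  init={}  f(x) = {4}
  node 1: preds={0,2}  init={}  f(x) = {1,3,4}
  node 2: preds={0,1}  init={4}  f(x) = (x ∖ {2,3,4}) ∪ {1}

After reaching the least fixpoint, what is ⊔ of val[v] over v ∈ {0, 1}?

Iteration log — 5 steps:
  step 1. node 0  ⊔preds={}  new={4}  old={}  +wl: 
  step 2. node 1  ⊔preds={4}  new={1,3,4}  old={}  +wl: 0
  step 3. node 2  ⊔preds={1,3,4}  new={1,4}  old={4}  +wl: 1
  step 4. node 0  ⊔preds={1,3,4}  new={4}  stable
  step 5. node 1  ⊔preds={1,4}  new={1,3,4}  stable

Least fixpoint reached:
  node 0: {4}
  node 1: {1,3,4}
  node 2: {1,4}

{1,3,4}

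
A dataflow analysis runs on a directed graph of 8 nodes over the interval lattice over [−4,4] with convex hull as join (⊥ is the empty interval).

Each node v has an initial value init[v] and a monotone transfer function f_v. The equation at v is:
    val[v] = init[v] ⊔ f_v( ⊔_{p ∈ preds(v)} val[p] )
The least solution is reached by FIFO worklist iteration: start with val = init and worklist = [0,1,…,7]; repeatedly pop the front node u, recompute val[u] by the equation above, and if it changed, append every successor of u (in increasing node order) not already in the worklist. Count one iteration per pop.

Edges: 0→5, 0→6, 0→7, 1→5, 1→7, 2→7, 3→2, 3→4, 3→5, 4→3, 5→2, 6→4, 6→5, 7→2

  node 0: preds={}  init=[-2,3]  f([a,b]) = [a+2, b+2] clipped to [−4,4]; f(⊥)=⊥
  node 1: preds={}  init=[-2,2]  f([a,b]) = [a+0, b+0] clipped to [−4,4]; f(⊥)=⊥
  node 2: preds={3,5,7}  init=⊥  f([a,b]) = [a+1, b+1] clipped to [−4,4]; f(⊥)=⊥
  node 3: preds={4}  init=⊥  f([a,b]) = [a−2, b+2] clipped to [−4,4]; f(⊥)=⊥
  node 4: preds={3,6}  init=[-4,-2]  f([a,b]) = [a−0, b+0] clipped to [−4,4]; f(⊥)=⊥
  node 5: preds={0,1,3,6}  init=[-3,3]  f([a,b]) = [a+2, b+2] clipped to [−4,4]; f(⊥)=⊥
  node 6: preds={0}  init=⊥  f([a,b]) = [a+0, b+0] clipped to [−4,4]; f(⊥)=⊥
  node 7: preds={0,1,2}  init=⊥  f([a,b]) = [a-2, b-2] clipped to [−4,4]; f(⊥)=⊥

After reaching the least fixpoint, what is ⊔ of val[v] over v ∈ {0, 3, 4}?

[-4,4]

Worklist (19 pops):
  #1 pop 0: in=⊥ → [-2,3] (no change)
  #2 pop 1: in=⊥ → [-2,2] (no change)
  #3 pop 2: in=[-3,3] → [-2,4] (was ⊥); enqueue []
  #4 pop 3: in=[-4,-2] → [-4,0] (was ⊥); enqueue [2]
  #5 pop 4: in=[-4,0] → [-4,0] (was [-4,-2]); enqueue [3]
  #6 pop 5: in=[-4,3] → [-3,4] (was [-3,3]); enqueue []
  #7 pop 6: in=[-2,3] → [-2,3] (was ⊥); enqueue [4,5]
  #8 pop 7: in=[-2,4] → [-4,2] (was ⊥); enqueue []
  #9 pop 2: in=[-4,4] → [-3,4] (was [-2,4]); enqueue [7]
  #10 pop 3: in=[-4,0] → [-4,2] (was [-4,0]); enqueue [2]
  #11 pop 4: in=[-4,3] → [-4,3] (was [-4,0]); enqueue [3]
  #12 pop 5: in=[-4,3] → [-3,4] (no change)
  #13 pop 7: in=[-3,4] → [-4,2] (no change)
  #14 pop 2: in=[-4,4] → [-3,4] (no change)
  #15 pop 3: in=[-4,3] → [-4,4] (was [-4,2]); enqueue [2,4,5]
  #16 pop 2: in=[-4,4] → [-3,4] (no change)
  #17 pop 4: in=[-4,4] → [-4,4] (was [-4,3]); enqueue [3]
  #18 pop 5: in=[-4,4] → [-3,4] (no change)
  #19 pop 3: in=[-4,4] → [-4,4] (no change)

Fixpoint:
  val[0] = [-2,3]
  val[1] = [-2,2]
  val[2] = [-3,4]
  val[3] = [-4,4]
  val[4] = [-4,4]
  val[5] = [-3,4]
  val[6] = [-2,3]
  val[7] = [-4,2]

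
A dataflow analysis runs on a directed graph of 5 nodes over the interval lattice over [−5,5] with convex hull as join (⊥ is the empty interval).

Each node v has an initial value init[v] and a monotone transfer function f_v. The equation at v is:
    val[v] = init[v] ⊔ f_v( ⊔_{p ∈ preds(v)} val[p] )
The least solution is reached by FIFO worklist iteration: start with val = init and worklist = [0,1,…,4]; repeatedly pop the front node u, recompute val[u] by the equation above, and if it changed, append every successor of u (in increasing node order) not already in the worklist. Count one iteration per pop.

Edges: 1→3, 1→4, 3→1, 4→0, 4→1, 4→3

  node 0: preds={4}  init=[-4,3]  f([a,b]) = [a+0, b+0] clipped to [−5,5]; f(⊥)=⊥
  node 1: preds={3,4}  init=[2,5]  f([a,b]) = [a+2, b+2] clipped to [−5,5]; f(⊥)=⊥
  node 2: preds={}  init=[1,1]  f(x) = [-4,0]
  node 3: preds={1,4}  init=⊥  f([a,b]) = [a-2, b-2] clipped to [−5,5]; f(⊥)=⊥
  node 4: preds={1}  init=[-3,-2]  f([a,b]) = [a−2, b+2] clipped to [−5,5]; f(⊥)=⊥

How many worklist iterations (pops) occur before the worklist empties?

Worklist (12 pops):
  #1 pop 0: in=[-3,-2] → [-4,3] (no change)
  #2 pop 1: in=[-3,-2] → [-1,5] (was [2,5]); enqueue []
  #3 pop 2: in=⊥ → [-4,1] (was [1,1]); enqueue []
  #4 pop 3: in=[-3,5] → [-5,3] (was ⊥); enqueue [1]
  #5 pop 4: in=[-1,5] → [-3,5] (was [-3,-2]); enqueue [0,3]
  #6 pop 1: in=[-5,5] → [-3,5] (was [-1,5]); enqueue [4]
  #7 pop 0: in=[-3,5] → [-4,5] (was [-4,3]); enqueue []
  #8 pop 3: in=[-3,5] → [-5,3] (no change)
  #9 pop 4: in=[-3,5] → [-5,5] (was [-3,5]); enqueue [0,1,3]
  #10 pop 0: in=[-5,5] → [-5,5] (was [-4,5]); enqueue []
  #11 pop 1: in=[-5,5] → [-3,5] (no change)
  #12 pop 3: in=[-5,5] → [-5,3] (no change)

Fixpoint:
  val[0] = [-5,5]
  val[1] = [-3,5]
  val[2] = [-4,1]
  val[3] = [-5,3]
  val[4] = [-5,5]

12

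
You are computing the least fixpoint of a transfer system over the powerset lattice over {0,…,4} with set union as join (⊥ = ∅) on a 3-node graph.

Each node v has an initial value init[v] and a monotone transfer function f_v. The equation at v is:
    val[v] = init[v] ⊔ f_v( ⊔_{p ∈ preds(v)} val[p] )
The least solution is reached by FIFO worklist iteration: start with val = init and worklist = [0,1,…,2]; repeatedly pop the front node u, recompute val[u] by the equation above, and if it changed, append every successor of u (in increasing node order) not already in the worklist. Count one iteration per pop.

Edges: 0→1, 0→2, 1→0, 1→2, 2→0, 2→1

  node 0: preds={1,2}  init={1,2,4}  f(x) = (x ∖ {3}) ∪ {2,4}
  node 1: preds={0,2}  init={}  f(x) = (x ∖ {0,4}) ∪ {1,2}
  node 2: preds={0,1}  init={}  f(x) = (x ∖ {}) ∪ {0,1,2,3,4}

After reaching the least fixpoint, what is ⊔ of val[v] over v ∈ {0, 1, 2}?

Trace (7 dequeues):
  [1] u=0 | in {} | out {1,2,4} | ==
  [2] u=1 | in {1,2,4} | out {1,2} | prev {} | push {0}
  [3] u=2 | in {1,2,4} | out {0,1,2,3,4} | prev {} | push {1}
  [4] u=0 | in {0,1,2,3,4} | out {0,1,2,4} | prev {1,2,4} | push {2}
  [5] u=1 | in {0,1,2,3,4} | out {1,2,3} | prev {1,2} | push {0}
  [6] u=2 | in {0,1,2,3,4} | out {0,1,2,3,4} | ==
  [7] u=0 | in {0,1,2,3,4} | out {0,1,2,4} | ==

Converged values:
  [0] {0,1,2,4}
  [1] {1,2,3}
  [2] {0,1,2,3,4}

{0,1,2,3,4}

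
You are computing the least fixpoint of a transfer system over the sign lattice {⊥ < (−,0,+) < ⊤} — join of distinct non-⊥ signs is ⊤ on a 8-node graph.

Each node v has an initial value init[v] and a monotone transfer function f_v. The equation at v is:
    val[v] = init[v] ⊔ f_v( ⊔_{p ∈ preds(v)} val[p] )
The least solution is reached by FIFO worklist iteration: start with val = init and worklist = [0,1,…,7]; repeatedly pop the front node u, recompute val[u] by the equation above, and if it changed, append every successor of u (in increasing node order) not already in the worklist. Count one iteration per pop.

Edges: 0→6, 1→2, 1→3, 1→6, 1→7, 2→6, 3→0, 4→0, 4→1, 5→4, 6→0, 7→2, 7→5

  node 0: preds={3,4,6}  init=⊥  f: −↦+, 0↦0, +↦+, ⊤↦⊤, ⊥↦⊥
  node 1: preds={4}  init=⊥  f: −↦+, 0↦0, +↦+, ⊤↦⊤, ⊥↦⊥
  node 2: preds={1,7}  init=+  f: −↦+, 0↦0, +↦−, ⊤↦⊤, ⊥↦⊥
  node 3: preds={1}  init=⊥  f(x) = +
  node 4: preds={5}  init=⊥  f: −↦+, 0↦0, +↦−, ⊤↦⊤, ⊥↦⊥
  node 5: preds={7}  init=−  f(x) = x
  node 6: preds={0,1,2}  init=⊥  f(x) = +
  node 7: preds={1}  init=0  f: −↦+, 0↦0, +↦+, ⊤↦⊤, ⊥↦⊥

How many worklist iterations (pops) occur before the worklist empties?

Iteration log — 22 steps:
  step 1. node 0  ⊔preds=⊥  new=⊥  stable
  step 2. node 1  ⊔preds=⊥  new=⊥  stable
  step 3. node 2  ⊔preds=0  new=⊤  old=+  +wl: 
  step 4. node 3  ⊔preds=⊥  new=+  old=⊥  +wl: 0
  step 5. node 4  ⊔preds=−  new=+  old=⊥  +wl: 1
  step 6. node 5  ⊔preds=0  new=⊤  old=−  +wl: 4
  step 7. node 6  ⊔preds=⊤  new=+  old=⊥  +wl: 
  step 8. node 7  ⊔preds=⊥  new=0  stable
  step 9. node 0  ⊔preds=+  new=+  old=⊥  +wl: 6
  step 10. node 1  ⊔preds=+  new=+  old=⊥  +wl: 2,3,7
  step 11. node 4  ⊔preds=⊤  new=⊤  old=+  +wl: 0,1
  step 12. node 6  ⊔preds=⊤  new=+  stable
  step 13. node 2  ⊔preds=⊤  new=⊤  stable
  step 14. node 3  ⊔preds=+  new=+  stable
  step 15. node 7  ⊔preds=+  new=⊤  old=0  +wl: 2,5
  step 16. node 0  ⊔preds=⊤  new=⊤  old=+  +wl: 6
  step 17. node 1  ⊔preds=⊤  new=⊤  old=+  +wl: 3,7
  step 18. node 2  ⊔preds=⊤  new=⊤  stable
  step 19. node 5  ⊔preds=⊤  new=⊤  stable
  step 20. node 6  ⊔preds=⊤  new=+  stable
  step 21. node 3  ⊔preds=⊤  new=+  stable
  step 22. node 7  ⊔preds=⊤  new=⊤  stable

Least fixpoint reached:
  node 0: ⊤
  node 1: ⊤
  node 2: ⊤
  node 3: +
  node 4: ⊤
  node 5: ⊤
  node 6: +
  node 7: ⊤

22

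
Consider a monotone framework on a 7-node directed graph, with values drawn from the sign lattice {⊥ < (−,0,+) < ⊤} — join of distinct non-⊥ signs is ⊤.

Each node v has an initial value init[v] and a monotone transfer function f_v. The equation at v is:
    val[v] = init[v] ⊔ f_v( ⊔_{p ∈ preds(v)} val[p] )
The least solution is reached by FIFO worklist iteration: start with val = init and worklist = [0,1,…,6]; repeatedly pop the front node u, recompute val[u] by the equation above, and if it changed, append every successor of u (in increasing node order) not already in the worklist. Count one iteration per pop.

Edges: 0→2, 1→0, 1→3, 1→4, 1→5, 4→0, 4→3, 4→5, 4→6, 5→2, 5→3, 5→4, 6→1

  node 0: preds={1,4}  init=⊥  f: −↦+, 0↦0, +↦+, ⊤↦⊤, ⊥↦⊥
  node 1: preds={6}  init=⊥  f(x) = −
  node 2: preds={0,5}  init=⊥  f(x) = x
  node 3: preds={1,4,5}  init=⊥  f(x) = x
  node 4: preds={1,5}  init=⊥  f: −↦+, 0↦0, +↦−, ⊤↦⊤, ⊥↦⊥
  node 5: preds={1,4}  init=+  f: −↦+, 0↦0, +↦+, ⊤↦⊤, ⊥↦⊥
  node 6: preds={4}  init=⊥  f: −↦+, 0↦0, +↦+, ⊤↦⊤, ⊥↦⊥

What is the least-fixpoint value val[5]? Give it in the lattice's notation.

⊤

Trace (12 dequeues):
  [1] u=0 | in ⊥ | out ⊥ | ==
  [2] u=1 | in ⊥ | out − | prev ⊥ | push {0}
  [3] u=2 | in + | out + | prev ⊥ | push {}
  [4] u=3 | in ⊤ | out ⊤ | prev ⊥ | push {}
  [5] u=4 | in ⊤ | out ⊤ | prev ⊥ | push {3}
  [6] u=5 | in ⊤ | out ⊤ | prev + | push {2,4}
  [7] u=6 | in ⊤ | out ⊤ | prev ⊥ | push {1}
  [8] u=0 | in ⊤ | out ⊤ | prev ⊥ | push {}
  [9] u=3 | in ⊤ | out ⊤ | ==
  [10] u=2 | in ⊤ | out ⊤ | prev + | push {}
  [11] u=4 | in ⊤ | out ⊤ | ==
  [12] u=1 | in ⊤ | out − | ==

Converged values:
  [0] ⊤
  [1] −
  [2] ⊤
  [3] ⊤
  [4] ⊤
  [5] ⊤
  [6] ⊤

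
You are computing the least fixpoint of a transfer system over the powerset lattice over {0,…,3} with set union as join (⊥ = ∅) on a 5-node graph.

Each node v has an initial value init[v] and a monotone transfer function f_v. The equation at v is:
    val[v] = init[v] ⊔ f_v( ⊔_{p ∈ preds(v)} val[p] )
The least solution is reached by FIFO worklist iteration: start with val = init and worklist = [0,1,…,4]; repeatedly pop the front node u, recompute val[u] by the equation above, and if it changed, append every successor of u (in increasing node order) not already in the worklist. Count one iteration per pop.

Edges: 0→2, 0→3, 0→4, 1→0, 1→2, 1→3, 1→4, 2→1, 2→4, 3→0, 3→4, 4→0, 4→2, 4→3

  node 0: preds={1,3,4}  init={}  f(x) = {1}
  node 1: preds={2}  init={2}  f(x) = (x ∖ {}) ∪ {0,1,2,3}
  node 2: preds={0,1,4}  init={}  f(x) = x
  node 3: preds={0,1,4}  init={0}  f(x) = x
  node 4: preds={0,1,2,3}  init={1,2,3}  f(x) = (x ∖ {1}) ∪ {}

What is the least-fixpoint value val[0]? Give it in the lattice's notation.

{1}

Trace (9 dequeues):
  [1] u=0 | in {0,1,2,3} | out {1} | prev {} | push {}
  [2] u=1 | in {} | out {0,1,2,3} | prev {2} | push {0}
  [3] u=2 | in {0,1,2,3} | out {0,1,2,3} | prev {} | push {1}
  [4] u=3 | in {0,1,2,3} | out {0,1,2,3} | prev {0} | push {}
  [5] u=4 | in {0,1,2,3} | out {0,1,2,3} | prev {1,2,3} | push {2,3}
  [6] u=0 | in {0,1,2,3} | out {1} | ==
  [7] u=1 | in {0,1,2,3} | out {0,1,2,3} | ==
  [8] u=2 | in {0,1,2,3} | out {0,1,2,3} | ==
  [9] u=3 | in {0,1,2,3} | out {0,1,2,3} | ==

Converged values:
  [0] {1}
  [1] {0,1,2,3}
  [2] {0,1,2,3}
  [3] {0,1,2,3}
  [4] {0,1,2,3}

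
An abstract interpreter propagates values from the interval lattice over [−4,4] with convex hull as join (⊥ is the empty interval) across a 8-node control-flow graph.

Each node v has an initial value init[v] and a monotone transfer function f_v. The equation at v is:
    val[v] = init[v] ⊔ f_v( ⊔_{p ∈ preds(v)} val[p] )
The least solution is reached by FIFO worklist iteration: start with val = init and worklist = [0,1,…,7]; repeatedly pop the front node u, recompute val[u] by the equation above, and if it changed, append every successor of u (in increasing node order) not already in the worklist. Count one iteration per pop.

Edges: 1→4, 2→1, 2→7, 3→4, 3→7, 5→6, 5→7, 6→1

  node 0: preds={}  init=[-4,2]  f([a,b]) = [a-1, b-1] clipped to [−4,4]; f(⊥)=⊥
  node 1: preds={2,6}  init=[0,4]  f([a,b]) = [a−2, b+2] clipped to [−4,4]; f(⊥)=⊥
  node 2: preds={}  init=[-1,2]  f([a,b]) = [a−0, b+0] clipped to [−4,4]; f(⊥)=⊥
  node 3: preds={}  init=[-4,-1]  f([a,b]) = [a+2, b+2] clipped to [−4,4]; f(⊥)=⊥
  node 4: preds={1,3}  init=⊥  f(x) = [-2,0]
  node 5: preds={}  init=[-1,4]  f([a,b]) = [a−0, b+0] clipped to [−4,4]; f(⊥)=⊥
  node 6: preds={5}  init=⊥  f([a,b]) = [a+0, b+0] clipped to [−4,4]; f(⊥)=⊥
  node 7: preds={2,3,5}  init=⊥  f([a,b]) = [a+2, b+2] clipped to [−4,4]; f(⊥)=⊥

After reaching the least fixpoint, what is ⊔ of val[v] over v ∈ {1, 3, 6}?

[-4,4]

Worklist (9 pops):
  #1 pop 0: in=⊥ → [-4,2] (no change)
  #2 pop 1: in=[-1,2] → [-3,4] (was [0,4]); enqueue []
  #3 pop 2: in=⊥ → [-1,2] (no change)
  #4 pop 3: in=⊥ → [-4,-1] (no change)
  #5 pop 4: in=[-4,4] → [-2,0] (was ⊥); enqueue []
  #6 pop 5: in=⊥ → [-1,4] (no change)
  #7 pop 6: in=[-1,4] → [-1,4] (was ⊥); enqueue [1]
  #8 pop 7: in=[-4,4] → [-2,4] (was ⊥); enqueue []
  #9 pop 1: in=[-1,4] → [-3,4] (no change)

Fixpoint:
  val[0] = [-4,2]
  val[1] = [-3,4]
  val[2] = [-1,2]
  val[3] = [-4,-1]
  val[4] = [-2,0]
  val[5] = [-1,4]
  val[6] = [-1,4]
  val[7] = [-2,4]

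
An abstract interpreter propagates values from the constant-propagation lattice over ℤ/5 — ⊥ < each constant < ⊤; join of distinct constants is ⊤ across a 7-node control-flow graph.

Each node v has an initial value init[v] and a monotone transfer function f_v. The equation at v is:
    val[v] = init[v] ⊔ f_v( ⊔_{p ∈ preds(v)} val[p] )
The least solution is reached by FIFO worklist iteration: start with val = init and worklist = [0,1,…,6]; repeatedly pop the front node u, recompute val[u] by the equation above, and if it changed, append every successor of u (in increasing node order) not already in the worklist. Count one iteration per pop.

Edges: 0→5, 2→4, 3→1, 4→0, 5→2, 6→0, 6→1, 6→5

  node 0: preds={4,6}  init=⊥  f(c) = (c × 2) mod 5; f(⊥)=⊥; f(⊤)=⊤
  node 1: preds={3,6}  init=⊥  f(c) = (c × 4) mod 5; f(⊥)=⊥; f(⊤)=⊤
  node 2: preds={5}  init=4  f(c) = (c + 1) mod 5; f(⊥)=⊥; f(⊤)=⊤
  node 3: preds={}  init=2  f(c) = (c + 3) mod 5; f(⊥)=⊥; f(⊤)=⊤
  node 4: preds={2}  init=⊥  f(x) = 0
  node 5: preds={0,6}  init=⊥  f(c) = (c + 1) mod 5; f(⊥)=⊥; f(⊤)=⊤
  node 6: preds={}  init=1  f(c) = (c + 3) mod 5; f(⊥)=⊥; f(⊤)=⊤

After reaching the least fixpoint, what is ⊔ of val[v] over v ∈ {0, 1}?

Trace (11 dequeues):
  [1] u=0 | in 1 | out 2 | prev ⊥ | push {}
  [2] u=1 | in ⊤ | out ⊤ | prev ⊥ | push {}
  [3] u=2 | in ⊥ | out 4 | ==
  [4] u=3 | in ⊥ | out 2 | ==
  [5] u=4 | in 4 | out 0 | prev ⊥ | push {0}
  [6] u=5 | in ⊤ | out ⊤ | prev ⊥ | push {2}
  [7] u=6 | in ⊥ | out 1 | ==
  [8] u=0 | in ⊤ | out ⊤ | prev 2 | push {5}
  [9] u=2 | in ⊤ | out ⊤ | prev 4 | push {4}
  [10] u=5 | in ⊤ | out ⊤ | ==
  [11] u=4 | in ⊤ | out 0 | ==

Converged values:
  [0] ⊤
  [1] ⊤
  [2] ⊤
  [3] 2
  [4] 0
  [5] ⊤
  [6] 1

⊤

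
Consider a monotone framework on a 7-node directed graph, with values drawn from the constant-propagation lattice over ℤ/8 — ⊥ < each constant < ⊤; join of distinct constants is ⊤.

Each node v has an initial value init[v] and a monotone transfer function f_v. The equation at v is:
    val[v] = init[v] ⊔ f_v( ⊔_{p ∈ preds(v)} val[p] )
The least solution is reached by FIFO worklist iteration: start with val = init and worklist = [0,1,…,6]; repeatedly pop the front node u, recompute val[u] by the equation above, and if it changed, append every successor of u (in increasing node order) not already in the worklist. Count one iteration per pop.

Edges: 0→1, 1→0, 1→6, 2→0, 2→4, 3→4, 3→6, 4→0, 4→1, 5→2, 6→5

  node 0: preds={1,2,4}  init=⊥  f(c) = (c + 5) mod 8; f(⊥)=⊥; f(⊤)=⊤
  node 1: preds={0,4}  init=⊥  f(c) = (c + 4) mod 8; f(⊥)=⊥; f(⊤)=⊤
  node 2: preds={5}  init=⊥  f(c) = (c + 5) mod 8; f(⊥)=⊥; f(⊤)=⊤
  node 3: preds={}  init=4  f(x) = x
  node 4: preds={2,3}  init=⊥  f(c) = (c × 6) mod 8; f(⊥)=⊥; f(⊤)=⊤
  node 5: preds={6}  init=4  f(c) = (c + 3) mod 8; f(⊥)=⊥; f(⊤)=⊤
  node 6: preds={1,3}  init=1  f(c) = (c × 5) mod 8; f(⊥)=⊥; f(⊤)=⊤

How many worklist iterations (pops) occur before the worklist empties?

15

Worklist (15 pops):
  #1 pop 0: in=⊥ → ⊥ (no change)
  #2 pop 1: in=⊥ → ⊥ (no change)
  #3 pop 2: in=4 → 1 (was ⊥); enqueue [0]
  #4 pop 3: in=⊥ → 4 (no change)
  #5 pop 4: in=⊤ → ⊤ (was ⊥); enqueue [1]
  #6 pop 5: in=1 → 4 (no change)
  #7 pop 6: in=4 → ⊤ (was 1); enqueue [5]
  #8 pop 0: in=⊤ → ⊤ (was ⊥); enqueue []
  #9 pop 1: in=⊤ → ⊤ (was ⊥); enqueue [0,6]
  #10 pop 5: in=⊤ → ⊤ (was 4); enqueue [2]
  #11 pop 0: in=⊤ → ⊤ (no change)
  #12 pop 6: in=⊤ → ⊤ (no change)
  #13 pop 2: in=⊤ → ⊤ (was 1); enqueue [0,4]
  #14 pop 0: in=⊤ → ⊤ (no change)
  #15 pop 4: in=⊤ → ⊤ (no change)

Fixpoint:
  val[0] = ⊤
  val[1] = ⊤
  val[2] = ⊤
  val[3] = 4
  val[4] = ⊤
  val[5] = ⊤
  val[6] = ⊤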